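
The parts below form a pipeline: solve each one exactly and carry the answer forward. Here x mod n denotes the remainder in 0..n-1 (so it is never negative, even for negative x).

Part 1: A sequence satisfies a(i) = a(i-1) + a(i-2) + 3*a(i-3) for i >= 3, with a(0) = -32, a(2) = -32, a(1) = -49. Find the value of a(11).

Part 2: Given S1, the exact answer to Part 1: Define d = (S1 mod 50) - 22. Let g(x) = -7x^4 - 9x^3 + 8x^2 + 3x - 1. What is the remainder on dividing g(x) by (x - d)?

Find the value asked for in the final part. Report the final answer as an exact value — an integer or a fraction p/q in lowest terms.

Part 1: a(3) = 1*(-32) + 1*(-49) + 3*(-32) = -177; iterating: a(3)=-177, a(4)=-356, a(5)=-629, a(6)=-1516, a(7)=-3213, a(8)=-6616, a(9)=-14377, a(10)=-30632, a(11)=-64857; answer -64857
Part 2: S1 = -64857; d = 21; remainder = value at the root: -7*(21)^4 - 9*(21)^3 + 8*(21)^2 + 3*(21)^1 - 1 = (-1361367) + (-83349) + (3528) + (63) + (-1) = -1441126; answer -1441126

-1441126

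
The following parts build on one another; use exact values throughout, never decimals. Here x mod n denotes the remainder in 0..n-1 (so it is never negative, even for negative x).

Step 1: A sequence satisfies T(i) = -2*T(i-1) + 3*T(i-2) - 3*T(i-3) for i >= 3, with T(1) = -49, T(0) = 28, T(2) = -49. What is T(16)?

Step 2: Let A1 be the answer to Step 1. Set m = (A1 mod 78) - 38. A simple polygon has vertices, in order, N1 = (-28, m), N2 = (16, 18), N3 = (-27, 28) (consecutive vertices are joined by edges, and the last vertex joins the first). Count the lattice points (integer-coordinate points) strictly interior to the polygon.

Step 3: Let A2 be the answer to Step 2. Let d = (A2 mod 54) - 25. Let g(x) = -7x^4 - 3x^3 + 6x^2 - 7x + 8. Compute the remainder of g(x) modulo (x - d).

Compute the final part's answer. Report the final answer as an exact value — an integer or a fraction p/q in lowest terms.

Step 1: T(3) = -2*(-49) + 3*(-49) - 3*(28) = -133; iterating: T(3)=-133, T(4)=266, T(5)=-784, T(6)=2765, T(7)=-8680, T(8)=28007, T(9)=-90349, T(10)=290759, T(11)=-936586, T(12)=3016496, T(13)=-9715027, T(14)=31289300, T(15)=-100773169, T(16)=324559319; answer 324559319
Step 2: A1 = 324559319; m = 33; cross terms: (-28*18 - 16*33)=-1032, (16*28 - -27*18)=934, (-27*33 - -28*28)=-107; twice the area = |-205| = 205; area = 205/2; boundary points = 1 + 1 + 1 = 3; strictly interior points = area - boundary/2 + 1 = 102; answer 102
Step 3: A2 = 102; d = 23; remainder = value at the root: -7*(23)^4 - 3*(23)^3 + 6*(23)^2 - 7*(23)^1 + 8 = (-1958887) + (-36501) + (3174) + (-161) + (8) = -1992367; answer -1992367

-1992367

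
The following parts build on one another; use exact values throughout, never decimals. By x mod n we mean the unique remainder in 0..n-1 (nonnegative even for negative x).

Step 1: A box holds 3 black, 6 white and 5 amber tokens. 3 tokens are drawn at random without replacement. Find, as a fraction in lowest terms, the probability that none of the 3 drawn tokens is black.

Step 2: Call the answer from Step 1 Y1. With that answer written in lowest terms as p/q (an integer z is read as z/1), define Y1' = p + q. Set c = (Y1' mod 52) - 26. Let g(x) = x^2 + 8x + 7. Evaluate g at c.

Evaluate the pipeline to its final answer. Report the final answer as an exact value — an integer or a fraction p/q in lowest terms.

Step 1: total draws C(14,3) = 364; favorable C(11,3) = 165; P = 165/364; answer 165/364
Step 2: Y1 = 165/364; threaded value p + q = 529; c = -17; 1*(-17)^2 + 8*(-17)^1 + 7 = (289) + (-136) + (7) = 160; answer 160

160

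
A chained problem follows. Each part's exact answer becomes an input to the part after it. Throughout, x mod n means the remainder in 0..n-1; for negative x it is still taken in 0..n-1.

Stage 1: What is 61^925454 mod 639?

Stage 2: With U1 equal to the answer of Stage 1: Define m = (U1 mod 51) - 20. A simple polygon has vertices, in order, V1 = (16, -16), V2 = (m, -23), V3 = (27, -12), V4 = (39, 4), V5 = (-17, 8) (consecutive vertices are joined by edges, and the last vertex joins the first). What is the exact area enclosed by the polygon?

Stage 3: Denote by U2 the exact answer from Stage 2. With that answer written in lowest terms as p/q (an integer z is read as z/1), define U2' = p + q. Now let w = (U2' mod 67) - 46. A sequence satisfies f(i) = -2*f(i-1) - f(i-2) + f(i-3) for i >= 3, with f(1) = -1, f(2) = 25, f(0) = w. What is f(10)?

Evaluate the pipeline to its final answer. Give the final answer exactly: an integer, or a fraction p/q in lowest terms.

Stage 1: squarings mod 639: 61^1=61, 61^2=526, 61^4=628, 61^8=121, 61^16=583, 61^32=580, 61^64=286, 61^128=4, 61^256=16, 61^512=256, 61^1024=358, 61^2048=364, 61^4096=223, 61^8192=526, 61^16384=628, 61^32768=121, 61^65536=583, 61^131072=580, 61^262144=286, 61^524288=4; 61^925454 = 61^2 * 61^4 * 61^8 * 61^256 * 61^512 * 61^1024 * 61^2048 * 61^4096 * 61^131072 * 61^262144 * 61^524288 = 445 (mod 639); answer 445
Stage 2: U1 = 445; m = 17; cross terms: (16*-23 - 17*-16)=-96, (17*-12 - 27*-23)=417, (27*4 - 39*-12)=576, (39*8 - -17*4)=380, (-17*-16 - 16*8)=144; twice the area = |1421| = 1421; area = 1421/2; answer 1421/2
Stage 3: U2 = 1421/2; threaded value p + q = 1423; w = -30; f(3) = -2*(25) - 1*(-1) + 1*(-30) = -79; iterating: f(3)=-79, f(4)=132, f(5)=-160, f(6)=109, f(7)=74, f(8)=-417, f(9)=869, f(10)=-1247; answer -1247

-1247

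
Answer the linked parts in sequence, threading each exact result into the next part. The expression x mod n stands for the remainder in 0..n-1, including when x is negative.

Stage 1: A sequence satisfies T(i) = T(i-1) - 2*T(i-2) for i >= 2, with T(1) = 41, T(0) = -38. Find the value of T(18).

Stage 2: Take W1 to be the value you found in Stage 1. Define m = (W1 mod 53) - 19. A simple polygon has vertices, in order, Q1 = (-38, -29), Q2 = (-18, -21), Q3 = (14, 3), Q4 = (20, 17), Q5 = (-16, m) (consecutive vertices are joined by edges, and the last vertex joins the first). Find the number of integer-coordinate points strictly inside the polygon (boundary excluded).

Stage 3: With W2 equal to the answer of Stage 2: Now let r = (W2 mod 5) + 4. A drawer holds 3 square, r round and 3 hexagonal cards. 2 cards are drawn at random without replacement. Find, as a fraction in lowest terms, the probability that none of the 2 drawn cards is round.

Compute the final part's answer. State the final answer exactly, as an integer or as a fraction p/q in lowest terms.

Stage 1: T(2) = 1*(41) - 2*(-38) = 117; iterating: T(2)=117, T(3)=35, T(4)=-199, T(5)=-269, T(6)=129, T(7)=667, T(8)=409, T(9)=-925, T(10)=-1743, T(11)=107, T(12)=3593, T(13)=3379, T(14)=-3807, T(15)=-10565, T(16)=-2951, T(17)=18179, T(18)=24081; answer 24081
Stage 2: W1 = 24081; m = 0; cross terms: (-38*-21 - -18*-29)=276, (-18*3 - 14*-21)=240, (14*17 - 20*3)=178, (20*0 - -16*17)=272, (-16*-29 - -38*0)=464; twice the area = |1430| = 1430; area = 715; boundary points = 4 + 8 + 2 + 1 + 1 = 16; strictly interior points = area - boundary/2 + 1 = 708; answer 708
Stage 3: W2 = 708; r = 7; total draws C(13,2) = 78; favorable C(6,2) = 15; P = 5/26; answer 5/26

5/26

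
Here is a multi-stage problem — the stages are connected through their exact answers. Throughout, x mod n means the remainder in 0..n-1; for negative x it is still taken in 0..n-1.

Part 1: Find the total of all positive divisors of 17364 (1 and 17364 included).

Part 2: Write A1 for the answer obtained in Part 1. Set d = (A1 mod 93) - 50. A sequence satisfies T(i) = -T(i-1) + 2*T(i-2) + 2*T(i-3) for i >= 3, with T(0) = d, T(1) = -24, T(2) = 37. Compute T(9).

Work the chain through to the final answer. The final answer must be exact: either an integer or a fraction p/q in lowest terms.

231

Part 1: 17364 = 2^2 * 3 * 1447; sigma = (1 + 2 + 4) * (1 + 3) * (1 + 1447) = 7 * 4 * 1448 = 40544; answer 40544
Part 2: A1 = 40544; d = 39; T(3) = -1*(37) + 2*(-24) + 2*(39) = -7; iterating: T(3)=-7, T(4)=33, T(5)=27, T(6)=25, T(7)=95, T(8)=9, T(9)=231; answer 231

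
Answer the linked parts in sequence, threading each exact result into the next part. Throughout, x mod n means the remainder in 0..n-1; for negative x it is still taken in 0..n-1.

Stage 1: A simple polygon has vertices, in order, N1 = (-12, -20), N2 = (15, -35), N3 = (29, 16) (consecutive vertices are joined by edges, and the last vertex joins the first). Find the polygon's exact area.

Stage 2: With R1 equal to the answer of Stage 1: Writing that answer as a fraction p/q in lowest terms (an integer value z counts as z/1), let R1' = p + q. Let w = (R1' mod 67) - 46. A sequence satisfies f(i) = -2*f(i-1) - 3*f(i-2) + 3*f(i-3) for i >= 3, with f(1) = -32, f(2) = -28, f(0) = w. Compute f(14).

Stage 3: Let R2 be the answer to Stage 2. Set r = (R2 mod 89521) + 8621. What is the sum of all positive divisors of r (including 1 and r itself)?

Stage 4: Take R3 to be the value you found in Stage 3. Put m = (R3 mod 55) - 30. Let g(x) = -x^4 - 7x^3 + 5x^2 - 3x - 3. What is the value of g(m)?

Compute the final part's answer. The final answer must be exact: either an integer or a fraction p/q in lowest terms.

-639

Stage 1: cross terms: (-12*-35 - 15*-20)=720, (15*16 - 29*-35)=1255, (29*-20 - -12*16)=-388; twice the area = |1587| = 1587; area = 1587/2; answer 1587/2
Stage 2: R1 = 1587/2; threaded value p + q = 1589; w = 2; f(3) = -2*(-28) - 3*(-32) + 3*(2) = 158; iterating: f(3)=158, f(4)=-328, f(5)=98, f(6)=1262, f(7)=-3802, f(8)=4112, f(9)=6968, f(10)=-37678, f(11)=66788, f(12)=362, f(13)=-314122, f(14)=827522; answer 827522
Stage 3: R2 = 827522; r = 30454; 30454 = 2 * 15227; sigma = (1 + 2) * (1 + 15227) = 3 * 15228 = 45684; answer 45684
Stage 4: R3 = 45684; m = 4; -1*(4)^4 - 7*(4)^3 + 5*(4)^2 - 3*(4)^1 - 3 = (-256) + (-448) + (80) + (-12) + (-3) = -639; answer -639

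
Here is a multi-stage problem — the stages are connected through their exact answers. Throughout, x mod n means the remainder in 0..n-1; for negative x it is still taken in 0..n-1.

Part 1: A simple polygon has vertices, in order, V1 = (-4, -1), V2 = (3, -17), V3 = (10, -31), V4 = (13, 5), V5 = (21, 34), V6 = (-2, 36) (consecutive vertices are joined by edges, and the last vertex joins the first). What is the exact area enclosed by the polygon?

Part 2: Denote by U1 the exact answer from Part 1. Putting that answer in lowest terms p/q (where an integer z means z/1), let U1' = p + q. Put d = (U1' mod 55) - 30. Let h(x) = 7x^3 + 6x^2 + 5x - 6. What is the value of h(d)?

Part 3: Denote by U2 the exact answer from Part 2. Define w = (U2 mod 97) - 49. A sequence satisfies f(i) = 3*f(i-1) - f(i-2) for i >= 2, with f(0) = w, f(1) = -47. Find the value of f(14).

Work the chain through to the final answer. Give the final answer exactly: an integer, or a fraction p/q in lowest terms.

Part 1: cross terms: (-4*-17 - 3*-1)=71, (3*-31 - 10*-17)=77, (10*5 - 13*-31)=453, (13*34 - 21*5)=337, (21*36 - -2*34)=824, (-2*-1 - -4*36)=146; twice the area = |1908| = 1908; area = 954; answer 954
Part 2: U1 = 954; threaded value p + q = 955; d = -10; 7*(-10)^3 + 6*(-10)^2 + 5*(-10)^1 - 6 = (-7000) + (600) + (-50) + (-6) = -6456; answer -6456
Part 3: U2 = -6456; w = -6; f(2) = 3*(-47) - 1*(-6) = -135; iterating: f(2)=-135, f(3)=-358, f(4)=-939, f(5)=-2459, f(6)=-6438, f(7)=-16855, f(8)=-44127, f(9)=-115526, f(10)=-302451, f(11)=-791827, f(12)=-2073030, f(13)=-5427263, f(14)=-14208759; answer -14208759

-14208759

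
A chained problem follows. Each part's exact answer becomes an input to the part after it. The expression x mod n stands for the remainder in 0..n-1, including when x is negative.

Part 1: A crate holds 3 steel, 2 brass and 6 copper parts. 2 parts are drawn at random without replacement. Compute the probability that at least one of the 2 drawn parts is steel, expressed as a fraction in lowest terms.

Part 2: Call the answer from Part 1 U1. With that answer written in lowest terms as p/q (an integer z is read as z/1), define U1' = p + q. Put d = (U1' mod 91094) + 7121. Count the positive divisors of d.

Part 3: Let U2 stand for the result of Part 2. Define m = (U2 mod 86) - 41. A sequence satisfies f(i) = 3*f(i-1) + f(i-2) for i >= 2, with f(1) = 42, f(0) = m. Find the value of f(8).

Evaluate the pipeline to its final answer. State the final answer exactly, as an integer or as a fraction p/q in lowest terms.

Part 1: total draws C(11,2) = 55; complement C(8,2) = 28; favorable 55 - 28 = 27; P = 27/55; answer 27/55
Part 2: U1 = 27/55; threaded value p + q = 82; d = 7203; 7203 = 3 * 7^4; number of divisors = (1+1) * (4+1) = 10; answer 10
Part 3: U2 = 10; m = -31; f(2) = 3*(42) + 1*(-31) = 95; iterating: f(2)=95, f(3)=327, f(4)=1076, f(5)=3555, f(6)=11741, f(7)=38778, f(8)=128075; answer 128075

128075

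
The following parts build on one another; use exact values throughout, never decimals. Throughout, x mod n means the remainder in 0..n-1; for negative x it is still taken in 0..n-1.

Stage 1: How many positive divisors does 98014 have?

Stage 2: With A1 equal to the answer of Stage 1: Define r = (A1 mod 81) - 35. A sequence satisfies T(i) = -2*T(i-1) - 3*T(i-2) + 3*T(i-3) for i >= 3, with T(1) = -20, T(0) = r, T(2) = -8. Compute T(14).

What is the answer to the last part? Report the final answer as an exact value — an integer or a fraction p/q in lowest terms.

40381

Stage 1: 98014 = 2 * 7 * 7001; number of divisors = (1+1) * (1+1) * (1+1) = 8; answer 8
Stage 2: A1 = 8; r = -27; T(3) = -2*(-8) - 3*(-20) + 3*(-27) = -5; iterating: T(3)=-5, T(4)=-26, T(5)=43, T(6)=-23, T(7)=-161, T(8)=520, T(9)=-626, T(10)=-791, T(11)=5020, T(12)=-9545, T(13)=1657, T(14)=40381; answer 40381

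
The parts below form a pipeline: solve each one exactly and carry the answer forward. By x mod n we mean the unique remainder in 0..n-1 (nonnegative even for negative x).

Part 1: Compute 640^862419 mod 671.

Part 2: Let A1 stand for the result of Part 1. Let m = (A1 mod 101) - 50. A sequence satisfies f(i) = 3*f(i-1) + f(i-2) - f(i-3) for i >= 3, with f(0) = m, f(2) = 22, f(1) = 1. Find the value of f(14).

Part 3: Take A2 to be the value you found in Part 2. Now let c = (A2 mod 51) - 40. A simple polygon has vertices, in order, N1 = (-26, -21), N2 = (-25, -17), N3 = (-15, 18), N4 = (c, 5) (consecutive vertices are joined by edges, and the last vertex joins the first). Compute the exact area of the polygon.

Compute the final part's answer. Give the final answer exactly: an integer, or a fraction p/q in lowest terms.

281/2

Part 1: squarings mod 671: 640^1=640, 640^2=290, 640^4=225, 640^8=300, 640^16=86, 640^32=15, 640^64=225, 640^128=300, 640^256=86, 640^512=15, 640^1024=225, 640^2048=300, 640^4096=86, 640^8192=15, 640^16384=225, 640^32768=300, 640^65536=86, 640^131072=15, 640^262144=225, 640^524288=300; 640^862419 = 640^1 * 640^2 * 640^16 * 640^64 * 640^128 * 640^2048 * 640^8192 * 640^65536 * 640^262144 * 640^524288 = 28 (mod 671); answer 28
Part 2: A1 = 28; m = -22; f(3) = 3*(22) + 1*(1) - 1*(-22) = 89; iterating: f(3)=89, f(4)=288, f(5)=931, f(6)=2992, f(7)=9619, f(8)=30918, f(9)=99381, f(10)=319442, f(11)=1026789, f(12)=3300428, f(13)=10608631, f(14)=34099532; answer 34099532
Part 3: A2 = 34099532; c = -26; cross terms: (-26*-17 - -25*-21)=-83, (-25*18 - -15*-17)=-705, (-15*5 - -26*18)=393, (-26*-21 - -26*5)=676; twice the area = |281| = 281; area = 281/2; answer 281/2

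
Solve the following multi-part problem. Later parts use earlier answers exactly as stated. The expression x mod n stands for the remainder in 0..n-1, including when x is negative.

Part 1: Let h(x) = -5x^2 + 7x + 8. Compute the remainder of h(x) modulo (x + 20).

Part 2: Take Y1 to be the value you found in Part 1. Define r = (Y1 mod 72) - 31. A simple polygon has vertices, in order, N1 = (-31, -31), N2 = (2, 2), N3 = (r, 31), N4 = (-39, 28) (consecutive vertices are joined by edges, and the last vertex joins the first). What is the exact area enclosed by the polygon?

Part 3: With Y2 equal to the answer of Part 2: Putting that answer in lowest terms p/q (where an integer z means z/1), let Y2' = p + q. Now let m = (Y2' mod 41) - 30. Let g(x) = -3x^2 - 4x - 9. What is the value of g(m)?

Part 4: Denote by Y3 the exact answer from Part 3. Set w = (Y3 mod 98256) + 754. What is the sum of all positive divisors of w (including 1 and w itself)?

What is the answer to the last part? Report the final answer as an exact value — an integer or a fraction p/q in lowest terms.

Part 1: remainder = value at the root: -5*(-20)^2 + 7*(-20)^1 + 8 = (-2000) + (-140) + (8) = -2132; answer -2132
Part 2: Y1 = -2132; r = -3; cross terms: (-31*2 - 2*-31)=0, (2*31 - -3*2)=68, (-3*28 - -39*31)=1125, (-39*-31 - -31*28)=2077; twice the area = |3270| = 3270; area = 1635; answer 1635
Part 3: Y2 = 1635; threaded value p + q = 1636; m = 7; -3*(7)^2 - 4*(7)^1 - 9 = (-147) + (-28) + (-9) = -184; answer -184
Part 4: Y3 = -184; w = 98826; 98826 = 2 * 3 * 7 * 13 * 181; sigma = (1 + 2) * (1 + 3) * (1 + 7) * (1 + 13) * (1 + 181) = 3 * 4 * 8 * 14 * 182 = 244608; answer 244608

244608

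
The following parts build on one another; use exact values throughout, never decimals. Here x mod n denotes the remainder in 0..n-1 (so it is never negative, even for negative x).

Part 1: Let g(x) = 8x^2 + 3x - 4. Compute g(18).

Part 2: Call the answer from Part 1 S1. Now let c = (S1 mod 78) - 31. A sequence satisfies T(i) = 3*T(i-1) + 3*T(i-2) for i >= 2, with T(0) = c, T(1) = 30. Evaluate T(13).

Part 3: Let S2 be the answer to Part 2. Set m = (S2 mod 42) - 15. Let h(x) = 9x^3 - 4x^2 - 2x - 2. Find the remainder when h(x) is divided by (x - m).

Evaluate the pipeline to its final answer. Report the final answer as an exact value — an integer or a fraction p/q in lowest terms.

199

Part 1: 8*(18)^2 + 3*(18)^1 - 4 = (2592) + (54) + (-4) = 2642; answer 2642
Part 2: S1 = 2642; c = 37; T(2) = 3*(30) + 3*(37) = 201; iterating: T(2)=201, T(3)=693, T(4)=2682, T(5)=10125, T(6)=38421, T(7)=145638, T(8)=552177, T(9)=2093445, T(10)=7936866, T(11)=30090933, T(12)=114083397, T(13)=432522990; answer 432522990
Part 3: S2 = 432522990; m = 3; remainder = value at the root: 9*(3)^3 - 4*(3)^2 - 2*(3)^1 - 2 = (243) + (-36) + (-6) + (-2) = 199; answer 199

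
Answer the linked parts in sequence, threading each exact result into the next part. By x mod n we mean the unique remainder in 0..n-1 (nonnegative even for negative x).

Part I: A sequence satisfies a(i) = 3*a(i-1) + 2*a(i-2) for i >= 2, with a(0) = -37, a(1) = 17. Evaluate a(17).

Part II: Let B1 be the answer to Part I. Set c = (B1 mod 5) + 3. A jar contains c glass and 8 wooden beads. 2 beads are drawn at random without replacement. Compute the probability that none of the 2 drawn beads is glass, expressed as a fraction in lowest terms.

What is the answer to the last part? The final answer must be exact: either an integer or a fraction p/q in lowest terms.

4/13

Part I: a(2) = 3*(17) + 2*(-37) = -23; iterating: a(2)=-23, a(3)=-35, a(4)=-151, a(5)=-523, a(6)=-1871, a(7)=-6659, a(8)=-23719, a(9)=-84475, a(10)=-300863, a(11)=-1071539, a(12)=-3816343, a(13)=-13592107, a(14)=-48409007, a(15)=-172411235, a(16)=-614051719, a(17)=-2186977627; answer -2186977627
Part II: B1 = -2186977627; c = 6; total draws C(14,2) = 91; favorable C(8,2) = 28; P = 4/13; answer 4/13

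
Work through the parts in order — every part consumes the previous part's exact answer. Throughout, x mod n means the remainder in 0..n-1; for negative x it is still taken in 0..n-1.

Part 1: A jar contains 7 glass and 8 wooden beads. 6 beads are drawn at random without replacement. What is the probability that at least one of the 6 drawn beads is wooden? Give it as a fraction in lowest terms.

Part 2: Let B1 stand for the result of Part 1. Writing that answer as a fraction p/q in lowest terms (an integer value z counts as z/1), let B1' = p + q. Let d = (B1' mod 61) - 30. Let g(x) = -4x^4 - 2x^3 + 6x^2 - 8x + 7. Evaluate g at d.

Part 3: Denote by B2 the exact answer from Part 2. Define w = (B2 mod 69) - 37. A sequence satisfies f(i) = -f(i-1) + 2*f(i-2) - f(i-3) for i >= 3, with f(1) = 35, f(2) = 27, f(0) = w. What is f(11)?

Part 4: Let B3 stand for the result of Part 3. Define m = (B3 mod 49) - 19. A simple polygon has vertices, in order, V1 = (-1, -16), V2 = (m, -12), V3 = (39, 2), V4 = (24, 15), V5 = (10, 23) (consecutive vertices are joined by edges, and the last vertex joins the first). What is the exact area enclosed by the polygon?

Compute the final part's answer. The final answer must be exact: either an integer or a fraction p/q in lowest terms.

650

Part 1: total draws C(15,6) = 5005; complement C(7,6) = 7; favorable 5005 - 7 = 4998; P = 714/715; answer 714/715
Part 2: B1 = 714/715; threaded value p + q = 1429; d = -4; -4*(-4)^4 - 2*(-4)^3 + 6*(-4)^2 - 8*(-4)^1 + 7 = (-1024) + (128) + (96) + (32) + (7) = -761; answer -761
Part 3: B2 = -761; w = 30; f(3) = -1*(27) + 2*(35) - 1*(30) = 13; iterating: f(3)=13, f(4)=6, f(5)=-7, f(6)=6, f(7)=-26, f(8)=45, f(9)=-103, f(10)=219, f(11)=-470; answer -470
Part 4: B3 = -470; m = 1; cross terms: (-1*-12 - 1*-16)=28, (1*2 - 39*-12)=470, (39*15 - 24*2)=537, (24*23 - 10*15)=402, (10*-16 - -1*23)=-137; twice the area = |1300| = 1300; area = 650; answer 650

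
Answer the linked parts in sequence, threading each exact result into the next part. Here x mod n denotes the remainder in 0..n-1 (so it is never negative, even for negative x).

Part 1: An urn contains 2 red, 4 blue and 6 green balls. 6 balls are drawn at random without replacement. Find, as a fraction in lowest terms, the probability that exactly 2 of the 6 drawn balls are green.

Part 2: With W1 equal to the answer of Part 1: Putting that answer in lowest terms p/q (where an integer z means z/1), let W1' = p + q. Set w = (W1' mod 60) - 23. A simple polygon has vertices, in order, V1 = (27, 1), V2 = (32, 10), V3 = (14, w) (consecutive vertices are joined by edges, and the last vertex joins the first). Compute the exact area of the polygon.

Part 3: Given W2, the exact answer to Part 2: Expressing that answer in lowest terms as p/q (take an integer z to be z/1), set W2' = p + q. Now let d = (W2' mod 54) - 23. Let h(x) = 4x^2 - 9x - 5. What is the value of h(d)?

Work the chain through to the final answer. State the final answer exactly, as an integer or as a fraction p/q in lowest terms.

1775

Part 1: total draws C(12,6) = 924; favorable C(6,2)*C(6,4) = 225; P = 75/308; answer 75/308
Part 2: W1 = 75/308; threaded value p + q = 383; w = 0; cross terms: (27*10 - 32*1)=238, (32*0 - 14*10)=-140, (14*1 - 27*0)=14; twice the area = |112| = 112; area = 56; answer 56
Part 3: W2 = 56; threaded value p + q = 57; d = -20; 4*(-20)^2 - 9*(-20)^1 - 5 = (1600) + (180) + (-5) = 1775; answer 1775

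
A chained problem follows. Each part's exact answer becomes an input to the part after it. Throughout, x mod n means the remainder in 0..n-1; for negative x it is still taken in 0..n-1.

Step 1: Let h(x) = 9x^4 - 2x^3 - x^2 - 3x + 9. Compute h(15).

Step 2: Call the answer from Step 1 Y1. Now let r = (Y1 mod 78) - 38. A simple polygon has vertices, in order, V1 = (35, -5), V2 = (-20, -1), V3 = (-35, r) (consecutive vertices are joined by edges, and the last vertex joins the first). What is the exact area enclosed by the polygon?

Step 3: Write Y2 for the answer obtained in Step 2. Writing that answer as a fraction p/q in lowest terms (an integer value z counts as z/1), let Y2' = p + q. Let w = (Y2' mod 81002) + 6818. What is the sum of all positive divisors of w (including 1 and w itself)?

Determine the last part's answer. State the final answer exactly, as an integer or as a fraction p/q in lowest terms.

Step 1: 9*(15)^4 - 2*(15)^3 - 1*(15)^2 - 3*(15)^1 + 9 = (455625) + (-6750) + (-225) + (-45) + (9) = 448614; answer 448614
Step 2: Y1 = 448614; r = -2; cross terms: (35*-1 - -20*-5)=-135, (-20*-2 - -35*-1)=5, (-35*-5 - 35*-2)=245; twice the area = |115| = 115; area = 115/2; answer 115/2
Step 3: Y2 = 115/2; threaded value p + q = 117; w = 6935; 6935 = 5 * 19 * 73; sigma = (1 + 5) * (1 + 19) * (1 + 73) = 6 * 20 * 74 = 8880; answer 8880

8880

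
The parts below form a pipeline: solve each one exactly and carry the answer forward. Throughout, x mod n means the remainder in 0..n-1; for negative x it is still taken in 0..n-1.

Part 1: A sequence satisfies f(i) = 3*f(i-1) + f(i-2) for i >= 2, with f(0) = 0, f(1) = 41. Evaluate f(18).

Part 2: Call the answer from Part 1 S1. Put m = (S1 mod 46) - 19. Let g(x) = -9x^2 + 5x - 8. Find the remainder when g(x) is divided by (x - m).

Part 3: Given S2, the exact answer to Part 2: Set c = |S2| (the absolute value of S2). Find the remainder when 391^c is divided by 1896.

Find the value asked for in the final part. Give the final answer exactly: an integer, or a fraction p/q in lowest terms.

Part 1: f(2) = 3*(41) + 1*(0) = 123; iterating: f(2)=123, f(3)=410, f(4)=1353, f(5)=4469, f(6)=14760, f(7)=48749, f(8)=161007, f(9)=531770, f(10)=1756317, f(11)=5800721, f(12)=19158480, f(13)=63276161, f(14)=208986963, f(15)=690237050, f(16)=2279698113, f(17)=7529331389, f(18)=24867692280; answer 24867692280
Part 2: S1 = 24867692280; m = -15; remainder = value at the root: -9*(-15)^2 + 5*(-15)^1 - 8 = (-2025) + (-75) + (-8) = -2108; answer -2108
Part 3: S2 = -2108; c = 2108; squarings mod 1896: 391^1=391, 391^2=1201, 391^4=1441, 391^8=361, 391^16=1393, 391^32=841, 391^64=73, 391^128=1537, 391^256=1849, 391^512=313, 391^1024=1273, 391^2048=1345; 391^2108 = 391^4 * 391^8 * 391^16 * 391^32 * 391^2048 = 1201 (mod 1896); answer 1201

1201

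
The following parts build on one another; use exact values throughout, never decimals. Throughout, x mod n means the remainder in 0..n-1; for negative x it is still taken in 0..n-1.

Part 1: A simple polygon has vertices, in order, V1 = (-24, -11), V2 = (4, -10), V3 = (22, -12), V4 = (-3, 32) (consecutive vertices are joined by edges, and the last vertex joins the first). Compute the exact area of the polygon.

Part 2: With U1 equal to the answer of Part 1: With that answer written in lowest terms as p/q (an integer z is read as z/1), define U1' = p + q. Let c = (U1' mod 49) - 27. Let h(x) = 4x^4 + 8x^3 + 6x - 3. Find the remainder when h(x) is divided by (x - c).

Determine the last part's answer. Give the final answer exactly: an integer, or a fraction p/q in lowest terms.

Part 1: cross terms: (-24*-10 - 4*-11)=284, (4*-12 - 22*-10)=172, (22*32 - -3*-12)=668, (-3*-11 - -24*32)=801; twice the area = |1925| = 1925; area = 1925/2; answer 1925/2
Part 2: U1 = 1925/2; threaded value p + q = 1927; c = -11; remainder = value at the root: 4*(-11)^4 + 8*(-11)^3 + 6*(-11)^1 - 3 = (58564) + (-10648) + (-66) + (-3) = 47847; answer 47847

47847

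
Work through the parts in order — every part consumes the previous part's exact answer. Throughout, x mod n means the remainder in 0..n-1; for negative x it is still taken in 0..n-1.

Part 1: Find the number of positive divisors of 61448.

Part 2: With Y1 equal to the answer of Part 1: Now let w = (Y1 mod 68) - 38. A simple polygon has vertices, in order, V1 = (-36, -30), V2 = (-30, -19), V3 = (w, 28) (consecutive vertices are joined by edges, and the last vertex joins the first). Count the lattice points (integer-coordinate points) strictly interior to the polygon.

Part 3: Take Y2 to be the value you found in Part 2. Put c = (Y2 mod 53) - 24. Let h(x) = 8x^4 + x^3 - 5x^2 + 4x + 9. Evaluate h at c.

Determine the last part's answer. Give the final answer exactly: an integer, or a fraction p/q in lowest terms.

225403

Part 1: 61448 = 2^3 * 7681; number of divisors = (3+1) * (1+1) = 8; answer 8
Part 2: Y1 = 8; w = -30; cross terms: (-36*-19 - -30*-30)=-216, (-30*28 - -30*-19)=-1410, (-30*-30 - -36*28)=1908; twice the area = |282| = 282; area = 141; boundary points = 1 + 47 + 2 = 50; strictly interior points = area - boundary/2 + 1 = 117; answer 117
Part 3: Y2 = 117; c = -13; 8*(-13)^4 + 1*(-13)^3 - 5*(-13)^2 + 4*(-13)^1 + 9 = (228488) + (-2197) + (-845) + (-52) + (9) = 225403; answer 225403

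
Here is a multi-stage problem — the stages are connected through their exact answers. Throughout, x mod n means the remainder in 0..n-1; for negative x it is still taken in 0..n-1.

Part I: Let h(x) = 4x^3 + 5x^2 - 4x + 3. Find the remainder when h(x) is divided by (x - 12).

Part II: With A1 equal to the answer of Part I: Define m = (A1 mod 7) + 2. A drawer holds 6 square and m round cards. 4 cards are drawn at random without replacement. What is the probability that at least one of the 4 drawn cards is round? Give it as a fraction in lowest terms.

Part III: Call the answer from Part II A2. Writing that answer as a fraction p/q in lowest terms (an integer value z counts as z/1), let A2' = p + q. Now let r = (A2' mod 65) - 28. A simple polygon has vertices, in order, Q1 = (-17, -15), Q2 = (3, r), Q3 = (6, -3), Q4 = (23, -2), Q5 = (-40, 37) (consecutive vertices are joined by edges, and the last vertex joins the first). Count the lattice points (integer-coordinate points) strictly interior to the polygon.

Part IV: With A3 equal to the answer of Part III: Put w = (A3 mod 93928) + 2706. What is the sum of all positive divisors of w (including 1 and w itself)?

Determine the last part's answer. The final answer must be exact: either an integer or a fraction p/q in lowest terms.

Part I: remainder = value at the root: 4*(12)^3 + 5*(12)^2 - 4*(12)^1 + 3 = (6912) + (720) + (-48) + (3) = 7587; answer 7587
Part II: A1 = 7587; m = 8; total draws C(14,4) = 1001; complement C(6,4) = 15; favorable 1001 - 15 = 986; P = 986/1001; answer 986/1001
Part III: A2 = 986/1001; threaded value p + q = 1987; r = 9; cross terms: (-17*9 - 3*-15)=-108, (3*-3 - 6*9)=-63, (6*-2 - 23*-3)=57, (23*37 - -40*-2)=771, (-40*-15 - -17*37)=1229; twice the area = |1886| = 1886; area = 943; boundary points = 4 + 3 + 1 + 3 + 1 = 12; strictly interior points = area - boundary/2 + 1 = 938; answer 938
Part IV: A3 = 938; w = 3644; 3644 = 2^2 * 911; sigma = (1 + 2 + 4) * (1 + 911) = 7 * 912 = 6384; answer 6384

6384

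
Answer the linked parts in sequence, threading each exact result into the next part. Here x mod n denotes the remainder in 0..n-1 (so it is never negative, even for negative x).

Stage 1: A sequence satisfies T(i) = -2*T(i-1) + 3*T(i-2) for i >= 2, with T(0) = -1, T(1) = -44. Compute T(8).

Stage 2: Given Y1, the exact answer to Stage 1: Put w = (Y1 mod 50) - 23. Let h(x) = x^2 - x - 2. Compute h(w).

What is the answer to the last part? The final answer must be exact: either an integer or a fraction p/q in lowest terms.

18

Stage 1: T(2) = -2*(-44) + 3*(-1) = 85; iterating: T(2)=85, T(3)=-302, T(4)=859, T(5)=-2624, T(6)=7825, T(7)=-23522, T(8)=70519; answer 70519
Stage 2: Y1 = 70519; w = -4; 1*(-4)^2 - 1*(-4)^1 - 2 = (16) + (4) + (-2) = 18; answer 18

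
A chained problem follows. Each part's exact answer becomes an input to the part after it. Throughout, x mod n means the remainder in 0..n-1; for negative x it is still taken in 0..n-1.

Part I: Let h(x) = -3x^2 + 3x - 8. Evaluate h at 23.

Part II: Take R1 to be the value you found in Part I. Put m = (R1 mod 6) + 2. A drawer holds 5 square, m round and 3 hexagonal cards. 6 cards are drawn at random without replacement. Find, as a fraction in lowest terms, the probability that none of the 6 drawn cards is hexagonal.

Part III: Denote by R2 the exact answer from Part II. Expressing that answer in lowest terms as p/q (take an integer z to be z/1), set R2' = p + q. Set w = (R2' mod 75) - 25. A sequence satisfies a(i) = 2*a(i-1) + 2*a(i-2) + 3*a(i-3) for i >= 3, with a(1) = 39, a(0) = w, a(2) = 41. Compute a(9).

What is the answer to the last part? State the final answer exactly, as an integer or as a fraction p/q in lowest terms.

105970

Part I: -3*(23)^2 + 3*(23)^1 - 8 = (-1587) + (69) + (-8) = -1526; answer -1526
Part II: R1 = -1526; m = 6; total draws C(14,6) = 3003; favorable C(11,6) = 462; P = 2/13; answer 2/13
Part III: R2 = 2/13; threaded value p + q = 15; w = -10; a(3) = 2*(41) + 2*(39) + 3*(-10) = 130; iterating: a(3)=130, a(4)=459, a(5)=1301, a(6)=3910, a(7)=11799, a(8)=35321, a(9)=105970; answer 105970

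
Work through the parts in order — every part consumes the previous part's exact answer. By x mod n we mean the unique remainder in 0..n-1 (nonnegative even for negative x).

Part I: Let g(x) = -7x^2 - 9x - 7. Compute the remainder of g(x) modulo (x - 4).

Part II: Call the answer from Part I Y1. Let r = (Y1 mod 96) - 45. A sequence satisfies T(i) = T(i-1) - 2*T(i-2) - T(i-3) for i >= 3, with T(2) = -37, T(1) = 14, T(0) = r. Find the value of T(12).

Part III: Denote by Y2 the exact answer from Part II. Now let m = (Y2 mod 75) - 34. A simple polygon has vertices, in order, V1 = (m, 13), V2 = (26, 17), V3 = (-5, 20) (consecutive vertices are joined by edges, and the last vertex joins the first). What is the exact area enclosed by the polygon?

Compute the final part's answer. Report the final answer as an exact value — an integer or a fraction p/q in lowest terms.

Part I: remainder = value at the root: -7*(4)^2 - 9*(4)^1 - 7 = (-112) + (-36) + (-7) = -155; answer -155
Part II: Y1 = -155; r = -8; T(3) = 1*(-37) - 2*(14) - 1*(-8) = -57; iterating: T(3)=-57, T(4)=3, T(5)=154, T(6)=205, T(7)=-106, T(8)=-670, T(9)=-663, T(10)=783, T(11)=2779, T(12)=1876; answer 1876
Part III: Y2 = 1876; m = -33; cross terms: (-33*17 - 26*13)=-899, (26*20 - -5*17)=605, (-5*13 - -33*20)=595; twice the area = |301| = 301; area = 301/2; answer 301/2

301/2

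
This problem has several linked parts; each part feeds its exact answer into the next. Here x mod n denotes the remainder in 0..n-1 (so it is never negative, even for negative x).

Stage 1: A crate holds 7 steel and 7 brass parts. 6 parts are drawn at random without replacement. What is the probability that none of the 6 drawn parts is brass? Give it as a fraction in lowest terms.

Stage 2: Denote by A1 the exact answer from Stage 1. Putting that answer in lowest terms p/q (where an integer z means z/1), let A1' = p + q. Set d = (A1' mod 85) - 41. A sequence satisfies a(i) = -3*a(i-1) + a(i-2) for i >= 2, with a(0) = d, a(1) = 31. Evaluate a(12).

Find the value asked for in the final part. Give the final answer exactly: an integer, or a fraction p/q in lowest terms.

Stage 1: total draws C(14,6) = 3003; favorable C(7,6) = 7; P = 1/429; answer 1/429
Stage 2: A1 = 1/429; threaded value p + q = 430; d = -36; a(2) = -3*(31) + 1*(-36) = -129; iterating: a(2)=-129, a(3)=418, a(4)=-1383, a(5)=4567, a(6)=-15084, a(7)=49819, a(8)=-164541, a(9)=543442, a(10)=-1794867, a(11)=5928043, a(12)=-19578996; answer -19578996

-19578996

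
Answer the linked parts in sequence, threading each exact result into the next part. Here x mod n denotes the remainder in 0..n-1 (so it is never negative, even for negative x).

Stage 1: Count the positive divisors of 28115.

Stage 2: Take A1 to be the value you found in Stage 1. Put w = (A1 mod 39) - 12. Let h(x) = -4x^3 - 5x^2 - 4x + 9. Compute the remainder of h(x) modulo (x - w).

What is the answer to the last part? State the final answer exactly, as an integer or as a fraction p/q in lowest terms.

1769

Stage 1: 28115 = 5 * 5623; number of divisors = (1+1) * (1+1) = 4; answer 4
Stage 2: A1 = 4; w = -8; remainder = value at the root: -4*(-8)^3 - 5*(-8)^2 - 4*(-8)^1 + 9 = (2048) + (-320) + (32) + (9) = 1769; answer 1769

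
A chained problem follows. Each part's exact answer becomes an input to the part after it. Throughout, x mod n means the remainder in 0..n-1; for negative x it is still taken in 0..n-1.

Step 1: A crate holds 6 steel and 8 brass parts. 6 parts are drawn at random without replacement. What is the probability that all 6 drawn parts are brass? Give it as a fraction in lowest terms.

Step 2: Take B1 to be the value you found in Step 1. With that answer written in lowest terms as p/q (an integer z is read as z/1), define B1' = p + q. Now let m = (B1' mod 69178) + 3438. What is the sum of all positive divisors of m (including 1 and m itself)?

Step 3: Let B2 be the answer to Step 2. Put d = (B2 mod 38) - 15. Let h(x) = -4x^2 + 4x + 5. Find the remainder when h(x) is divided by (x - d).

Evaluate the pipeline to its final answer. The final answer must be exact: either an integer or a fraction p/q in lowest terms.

-955

Step 1: total draws C(14,6) = 3003; favorable C(8,6) = 28; P = 4/429; answer 4/429
Step 2: B1 = 4/429; threaded value p + q = 433; m = 3871; 3871 = 7^2 * 79; sigma = (1 + 7 + 49) * (1 + 79) = 57 * 80 = 4560; answer 4560
Step 3: B2 = 4560; d = -15; remainder = value at the root: -4*(-15)^2 + 4*(-15)^1 + 5 = (-900) + (-60) + (5) = -955; answer -955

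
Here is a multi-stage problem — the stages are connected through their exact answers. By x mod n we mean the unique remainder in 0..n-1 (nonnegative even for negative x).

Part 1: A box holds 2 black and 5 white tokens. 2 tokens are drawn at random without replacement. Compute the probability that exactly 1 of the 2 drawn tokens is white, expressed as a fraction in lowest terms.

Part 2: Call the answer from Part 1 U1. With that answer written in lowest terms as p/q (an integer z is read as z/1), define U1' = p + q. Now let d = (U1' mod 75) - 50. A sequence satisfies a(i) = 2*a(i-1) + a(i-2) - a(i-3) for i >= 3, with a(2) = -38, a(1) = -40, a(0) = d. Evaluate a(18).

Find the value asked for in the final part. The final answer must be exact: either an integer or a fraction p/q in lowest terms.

Part 1: total draws C(7,2) = 21; favorable C(5,1)*C(2,1) = 10; P = 10/21; answer 10/21
Part 2: U1 = 10/21; threaded value p + q = 31; d = -19; a(3) = 2*(-38) + 1*(-40) - 1*(-19) = -97; iterating: a(3)=-97, a(4)=-192, a(5)=-443, a(6)=-981, a(7)=-2213, a(8)=-4964, a(9)=-11160, a(10)=-25071, a(11)=-56338, a(12)=-126587, a(13)=-284441, a(14)=-639131, a(15)=-1436116, a(16)=-3226922, a(17)=-7250829, a(18)=-16292464; answer -16292464

-16292464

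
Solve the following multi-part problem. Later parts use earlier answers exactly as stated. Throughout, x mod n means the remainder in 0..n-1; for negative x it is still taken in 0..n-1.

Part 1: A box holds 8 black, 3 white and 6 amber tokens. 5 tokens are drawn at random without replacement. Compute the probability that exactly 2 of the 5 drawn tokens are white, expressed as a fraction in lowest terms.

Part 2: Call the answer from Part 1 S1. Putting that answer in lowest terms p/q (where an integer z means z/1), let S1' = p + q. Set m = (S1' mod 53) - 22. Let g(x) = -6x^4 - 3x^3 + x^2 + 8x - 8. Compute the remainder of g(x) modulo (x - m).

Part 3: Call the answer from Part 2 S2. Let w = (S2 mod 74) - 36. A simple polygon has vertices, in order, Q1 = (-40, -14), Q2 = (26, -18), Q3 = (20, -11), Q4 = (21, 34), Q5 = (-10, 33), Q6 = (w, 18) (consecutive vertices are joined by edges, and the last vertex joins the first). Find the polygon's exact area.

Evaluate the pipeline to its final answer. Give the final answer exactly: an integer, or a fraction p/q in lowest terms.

1351

Part 1: total draws C(17,5) = 6188; favorable C(3,2)*C(14,3) = 1092; P = 3/17; answer 3/17
Part 2: S1 = 3/17; threaded value p + q = 20; m = -2; remainder = value at the root: -6*(-2)^4 - 3*(-2)^3 + 1*(-2)^2 + 8*(-2)^1 - 8 = (-96) + (24) + (4) + (-16) + (-8) = -92; answer -92
Part 3: S2 = -92; w = 20; cross terms: (-40*-18 - 26*-14)=1084, (26*-11 - 20*-18)=74, (20*34 - 21*-11)=911, (21*33 - -10*34)=1033, (-10*18 - 20*33)=-840, (20*-14 - -40*18)=440; twice the area = |2702| = 2702; area = 1351; answer 1351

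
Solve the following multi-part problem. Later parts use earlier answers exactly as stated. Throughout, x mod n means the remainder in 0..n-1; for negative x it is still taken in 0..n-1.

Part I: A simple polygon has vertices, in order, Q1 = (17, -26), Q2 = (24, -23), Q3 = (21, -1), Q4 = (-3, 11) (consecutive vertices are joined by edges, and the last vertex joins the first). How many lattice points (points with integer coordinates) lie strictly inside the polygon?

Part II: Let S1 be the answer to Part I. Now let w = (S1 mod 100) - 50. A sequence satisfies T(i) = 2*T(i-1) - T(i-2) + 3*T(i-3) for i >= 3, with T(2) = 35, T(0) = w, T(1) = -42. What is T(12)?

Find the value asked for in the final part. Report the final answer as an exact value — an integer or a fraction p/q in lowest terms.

Part I: cross terms: (17*-23 - 24*-26)=233, (24*-1 - 21*-23)=459, (21*11 - -3*-1)=228, (-3*-26 - 17*11)=-109; twice the area = |811| = 811; area = 811/2; boundary points = 1 + 1 + 12 + 1 = 15; strictly interior points = area - boundary/2 + 1 = 399; answer 399
Part II: S1 = 399; w = 49; T(3) = 2*(35) - 1*(-42) + 3*(49) = 259; iterating: T(3)=259, T(4)=357, T(5)=560, T(6)=1540, T(7)=3591, T(8)=7322, T(9)=15673, T(10)=34797, T(11)=75887, T(12)=163996; answer 163996

163996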